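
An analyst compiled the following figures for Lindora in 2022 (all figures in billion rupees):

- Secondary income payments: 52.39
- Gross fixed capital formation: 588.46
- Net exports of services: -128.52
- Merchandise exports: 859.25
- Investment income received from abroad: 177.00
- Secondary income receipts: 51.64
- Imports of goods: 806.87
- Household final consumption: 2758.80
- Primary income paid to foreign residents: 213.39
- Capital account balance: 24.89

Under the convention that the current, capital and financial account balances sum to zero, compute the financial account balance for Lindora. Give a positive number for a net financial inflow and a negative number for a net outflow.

88.39

Goods balance = 859.25 - 806.87 = 52.38
Services balance = -128.52
Trade balance (goods + services) = 52.38 + (-128.52) = -76.14
Net primary income = 177.00 - 213.39 = -36.39
Net secondary income = 51.64 - 52.39 = -0.75
Current account = -76.14 + (-36.39) + (-0.75) = -113.28
Financial account = -(-113.28 + 24.89) = 88.39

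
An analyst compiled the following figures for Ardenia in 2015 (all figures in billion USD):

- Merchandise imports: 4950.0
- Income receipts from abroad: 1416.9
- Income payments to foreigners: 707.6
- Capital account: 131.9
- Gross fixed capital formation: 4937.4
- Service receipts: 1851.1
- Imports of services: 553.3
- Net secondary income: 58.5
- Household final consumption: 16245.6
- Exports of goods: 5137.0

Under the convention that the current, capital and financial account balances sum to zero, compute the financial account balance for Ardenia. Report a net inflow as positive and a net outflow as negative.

-2384.5

Goods balance = 5137.0 - 4950.0 = 187.0
Services balance = 1851.1 - 553.3 = 1297.8
Trade balance (goods + services) = 187.0 + 1297.8 = 1484.8
Net primary income = 1416.9 - 707.6 = 709.3
Net secondary income = 58.5
Current account = 1484.8 + 709.3 + 58.5 = 2252.6
Financial account = -(2252.6 + 131.9) = -2384.5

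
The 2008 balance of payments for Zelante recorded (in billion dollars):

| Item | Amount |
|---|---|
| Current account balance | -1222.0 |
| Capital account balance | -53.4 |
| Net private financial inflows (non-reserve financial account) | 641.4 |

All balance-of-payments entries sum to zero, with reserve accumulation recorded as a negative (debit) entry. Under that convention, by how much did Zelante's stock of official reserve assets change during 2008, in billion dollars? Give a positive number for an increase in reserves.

-634.0

Official reserve transactions balance = -((-1222.0) + (-53.4) + 641.4) = 634.0
An accumulation of reserves is recorded as a debit (negative entry), so the change in the stock of reserves is the negative of that balance.
Change in official reserves = -(634.0) = -634.0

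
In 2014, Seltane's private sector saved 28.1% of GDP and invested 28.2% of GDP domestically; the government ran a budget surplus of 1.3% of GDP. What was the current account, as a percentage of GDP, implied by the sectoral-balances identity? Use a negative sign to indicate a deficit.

1.2

By the sectoral-balances identity, CA = (S_private - I) + (T - G).
Private balance = 28.1 - 28.2 = -0.1
Government balance (T - G) = 1.3
CA = -0.1 + 1.3 = 1.2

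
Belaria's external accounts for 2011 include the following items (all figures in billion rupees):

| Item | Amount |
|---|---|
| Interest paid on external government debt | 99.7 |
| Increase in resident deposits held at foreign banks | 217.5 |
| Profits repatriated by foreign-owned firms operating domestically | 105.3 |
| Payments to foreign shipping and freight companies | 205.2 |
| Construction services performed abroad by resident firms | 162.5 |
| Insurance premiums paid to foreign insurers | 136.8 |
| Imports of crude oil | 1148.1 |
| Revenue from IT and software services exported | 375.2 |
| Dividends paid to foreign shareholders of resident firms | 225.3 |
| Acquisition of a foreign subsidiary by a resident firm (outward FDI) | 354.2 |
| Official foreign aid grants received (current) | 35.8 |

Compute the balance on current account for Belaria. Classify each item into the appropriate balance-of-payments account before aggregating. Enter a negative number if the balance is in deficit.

Goods: -1148.1
Services: 162.5 - 136.8 + 375.2 - 205.2 = 195.7
Primary income: -105.3 - 99.7 - 225.3 = -430.3
Secondary income: 35.8
Current account = (-1148.1) + 195.7 + (-430.3) + 35.8 = -1346.9
(Excluded from the current account — financial account: increase in resident deposits held at foreign banks 217.5, acquisition of a foreign subsidiary by a resident firm (outward FDI) 354.2.)

-1346.9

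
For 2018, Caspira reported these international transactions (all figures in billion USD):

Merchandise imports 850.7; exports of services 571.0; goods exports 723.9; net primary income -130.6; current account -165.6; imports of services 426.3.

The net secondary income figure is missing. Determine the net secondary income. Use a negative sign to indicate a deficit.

Current account = goods balance + services balance + net primary income + net secondary income
Sum of the known components = -112.7
Net secondary income = CA - (known components) = -165.6 - (-112.7) = -52.9

-52.9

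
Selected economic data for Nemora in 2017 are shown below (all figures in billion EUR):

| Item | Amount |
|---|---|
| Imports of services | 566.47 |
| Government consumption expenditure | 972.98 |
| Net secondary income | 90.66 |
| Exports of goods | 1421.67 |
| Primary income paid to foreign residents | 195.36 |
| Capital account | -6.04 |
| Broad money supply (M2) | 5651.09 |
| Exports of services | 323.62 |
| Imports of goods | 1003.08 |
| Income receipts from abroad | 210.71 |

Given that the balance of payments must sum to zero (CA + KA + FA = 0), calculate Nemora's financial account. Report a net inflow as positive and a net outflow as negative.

-275.71

Goods balance = 1421.67 - 1003.08 = 418.59
Services balance = 323.62 - 566.47 = -242.85
Trade balance (goods + services) = 418.59 + (-242.85) = 175.74
Net primary income = 210.71 - 195.36 = 15.35
Net secondary income = 90.66
Current account = 175.74 + 15.35 + 90.66 = 281.75
Financial account = -(281.75 + (-6.04)) = -275.71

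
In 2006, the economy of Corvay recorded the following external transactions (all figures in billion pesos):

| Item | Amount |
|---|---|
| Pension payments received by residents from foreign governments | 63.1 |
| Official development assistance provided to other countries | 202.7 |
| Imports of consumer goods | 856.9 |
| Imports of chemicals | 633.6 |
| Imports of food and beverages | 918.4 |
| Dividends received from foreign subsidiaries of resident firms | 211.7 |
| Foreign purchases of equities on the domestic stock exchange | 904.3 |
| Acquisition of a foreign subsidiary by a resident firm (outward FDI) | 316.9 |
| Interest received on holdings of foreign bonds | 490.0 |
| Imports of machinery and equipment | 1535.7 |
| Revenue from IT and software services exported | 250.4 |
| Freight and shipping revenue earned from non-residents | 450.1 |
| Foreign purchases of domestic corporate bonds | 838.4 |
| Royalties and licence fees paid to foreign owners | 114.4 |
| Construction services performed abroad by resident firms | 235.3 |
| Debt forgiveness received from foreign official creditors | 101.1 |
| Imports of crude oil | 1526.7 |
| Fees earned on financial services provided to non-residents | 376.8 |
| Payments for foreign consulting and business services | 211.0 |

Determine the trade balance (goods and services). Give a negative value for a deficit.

-4484.1

Goods: -856.9 - 633.6 - 918.4 - 1526.7 - 1535.7 = -5471.3
Services: -211.0 - 114.4 + 235.3 + 376.8 + 450.1 + 250.4 = 987.2
Trade balance = -5471.3 + 987.2 = -4484.1
(Excluded from the trade balance — secondary income: pension payments received by residents from foreign governments 63.1, official development assistance provided to other countries 202.7; primary income: dividends received from foreign subsidiaries of resident firms 211.7, interest received on holdings of foreign bonds 490.0; financial account: foreign purchases of equities on the domestic stock exchange 904.3, acquisition of a foreign subsidiary by a resident firm (outward FDI) 316.9, foreign purchases of domestic corporate bonds 838.4; capital account: debt forgiveness received from foreign official creditors 101.1.)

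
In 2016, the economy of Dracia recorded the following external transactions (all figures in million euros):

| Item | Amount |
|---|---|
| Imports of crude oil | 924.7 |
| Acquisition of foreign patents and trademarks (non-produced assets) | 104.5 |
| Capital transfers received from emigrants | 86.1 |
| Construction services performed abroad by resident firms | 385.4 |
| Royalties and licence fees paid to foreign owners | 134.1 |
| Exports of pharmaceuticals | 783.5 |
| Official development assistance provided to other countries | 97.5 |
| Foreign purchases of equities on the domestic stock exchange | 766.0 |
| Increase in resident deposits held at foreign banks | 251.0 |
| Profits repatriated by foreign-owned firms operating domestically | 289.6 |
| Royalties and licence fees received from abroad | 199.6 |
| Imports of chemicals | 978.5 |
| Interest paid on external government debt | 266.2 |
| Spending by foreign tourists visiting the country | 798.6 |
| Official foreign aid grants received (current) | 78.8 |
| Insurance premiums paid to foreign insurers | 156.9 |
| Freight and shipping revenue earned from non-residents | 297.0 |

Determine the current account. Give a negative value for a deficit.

Goods: -924.7 + 783.5 - 978.5 = -1119.7
Services: 798.6 + 199.6 - 156.9 + 385.4 + 297.0 - 134.1 = 1389.6
Primary income: -289.6 - 266.2 = -555.8
Secondary income: -97.5 + 78.8 = -18.7
Current account = (-1119.7) + 1389.6 + (-555.8) + (-18.7) = -304.6
(Excluded from the current account — capital account: acquisition of foreign patents and trademarks (non-produced assets) 104.5, capital transfers received from emigrants 86.1; financial account: foreign purchases of equities on the domestic stock exchange 766.0, increase in resident deposits held at foreign banks 251.0.)

-304.6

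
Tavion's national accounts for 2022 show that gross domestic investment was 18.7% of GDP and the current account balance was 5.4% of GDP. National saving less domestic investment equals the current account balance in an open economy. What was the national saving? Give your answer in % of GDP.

S = I + CA = 18.7 + 5.4 = 24.1

24.1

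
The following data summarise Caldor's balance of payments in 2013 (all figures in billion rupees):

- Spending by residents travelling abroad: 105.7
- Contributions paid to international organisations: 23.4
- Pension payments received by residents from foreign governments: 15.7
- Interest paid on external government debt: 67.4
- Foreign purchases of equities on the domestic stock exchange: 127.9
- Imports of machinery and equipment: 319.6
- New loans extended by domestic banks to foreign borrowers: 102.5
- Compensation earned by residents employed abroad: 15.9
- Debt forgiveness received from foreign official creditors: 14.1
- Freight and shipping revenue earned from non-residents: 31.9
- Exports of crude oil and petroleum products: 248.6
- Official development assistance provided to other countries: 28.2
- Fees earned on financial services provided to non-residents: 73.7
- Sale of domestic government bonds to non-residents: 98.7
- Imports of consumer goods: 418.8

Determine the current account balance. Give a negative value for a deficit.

-577.3

Goods: 248.6 - 319.6 - 418.8 = -489.8
Services: -105.7 + 31.9 + 73.7 = -0.1
Primary income: 15.9 - 67.4 = -51.5
Secondary income: 15.7 - 28.2 - 23.4 = -35.9
Current account = (-489.8) + (-0.1) + (-51.5) + (-35.9) = -577.3
(Excluded from the current account — financial account: foreign purchases of equities on the domestic stock exchange 127.9, new loans extended by domestic banks to foreign borrowers 102.5, sale of domestic government bonds to non-residents 98.7; capital account: debt forgiveness received from foreign official creditors 14.1.)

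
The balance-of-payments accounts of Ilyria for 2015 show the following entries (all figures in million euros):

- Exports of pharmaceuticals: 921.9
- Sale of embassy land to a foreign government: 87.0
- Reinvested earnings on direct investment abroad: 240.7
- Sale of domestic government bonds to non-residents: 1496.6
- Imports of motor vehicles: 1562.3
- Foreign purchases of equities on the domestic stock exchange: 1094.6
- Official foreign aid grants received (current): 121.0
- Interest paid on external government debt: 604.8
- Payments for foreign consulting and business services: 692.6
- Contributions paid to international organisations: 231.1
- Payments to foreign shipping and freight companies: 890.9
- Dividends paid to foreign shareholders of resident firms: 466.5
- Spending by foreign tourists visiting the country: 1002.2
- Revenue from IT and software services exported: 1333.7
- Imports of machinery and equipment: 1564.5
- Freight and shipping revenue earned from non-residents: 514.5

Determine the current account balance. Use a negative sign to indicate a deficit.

-1878.7

Goods: -1562.3 - 1564.5 + 921.9 = -2204.9
Services: -890.9 + 514.5 - 692.6 + 1002.2 + 1333.7 = 1266.9
Primary income: -466.5 + 240.7 - 604.8 = -830.6
Secondary income: -231.1 + 121.0 = -110.1
Current account = (-2204.9) + 1266.9 + (-830.6) + (-110.1) = -1878.7
(Excluded from the current account — capital account: sale of embassy land to a foreign government 87.0; financial account: sale of domestic government bonds to non-residents 1496.6, foreign purchases of equities on the domestic stock exchange 1094.6.)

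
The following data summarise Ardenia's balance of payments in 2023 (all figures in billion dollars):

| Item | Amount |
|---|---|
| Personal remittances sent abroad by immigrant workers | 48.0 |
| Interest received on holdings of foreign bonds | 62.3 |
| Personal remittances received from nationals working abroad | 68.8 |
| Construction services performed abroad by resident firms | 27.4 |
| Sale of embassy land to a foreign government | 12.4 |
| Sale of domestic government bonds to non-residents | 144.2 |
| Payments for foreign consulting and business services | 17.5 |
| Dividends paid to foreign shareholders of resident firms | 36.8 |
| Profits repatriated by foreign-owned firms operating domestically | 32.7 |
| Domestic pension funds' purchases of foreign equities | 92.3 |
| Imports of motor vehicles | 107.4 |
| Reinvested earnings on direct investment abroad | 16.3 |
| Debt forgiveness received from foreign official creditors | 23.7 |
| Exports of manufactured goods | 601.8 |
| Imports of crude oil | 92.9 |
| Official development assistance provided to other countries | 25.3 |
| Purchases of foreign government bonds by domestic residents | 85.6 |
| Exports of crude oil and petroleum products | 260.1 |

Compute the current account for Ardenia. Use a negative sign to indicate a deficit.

Goods: -107.4 - 92.9 + 601.8 + 260.1 = 661.6
Services: 27.4 - 17.5 = 9.9
Primary income: 62.3 - 36.8 + 16.3 - 32.7 = 9.1
Secondary income: 68.8 - 25.3 - 48.0 = -4.5
Current account = 661.6 + 9.9 + 9.1 + (-4.5) = 676.1
(Excluded from the current account — capital account: sale of embassy land to a foreign government 12.4, debt forgiveness received from foreign official creditors 23.7; financial account: sale of domestic government bonds to non-residents 144.2, domestic pension funds' purchases of foreign equities 92.3, purchases of foreign government bonds by domestic residents 85.6.)

676.1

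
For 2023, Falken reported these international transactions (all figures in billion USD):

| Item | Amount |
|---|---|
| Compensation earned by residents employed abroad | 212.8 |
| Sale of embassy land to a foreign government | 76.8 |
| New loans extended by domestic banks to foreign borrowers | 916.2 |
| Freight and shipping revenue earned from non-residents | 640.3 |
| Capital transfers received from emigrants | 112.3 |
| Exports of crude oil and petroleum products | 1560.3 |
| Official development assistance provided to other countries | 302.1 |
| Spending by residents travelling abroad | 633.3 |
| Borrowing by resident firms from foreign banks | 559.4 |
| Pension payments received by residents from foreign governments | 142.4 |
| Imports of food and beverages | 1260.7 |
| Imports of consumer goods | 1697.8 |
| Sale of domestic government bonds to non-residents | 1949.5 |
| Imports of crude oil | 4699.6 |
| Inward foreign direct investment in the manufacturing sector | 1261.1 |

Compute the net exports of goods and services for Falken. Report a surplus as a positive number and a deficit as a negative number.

-6090.8

Goods: -1697.8 - 4699.6 - 1260.7 + 1560.3 = -6097.8
Services: -633.3 + 640.3 = 7.0
Trade balance = -6097.8 + 7.0 = -6090.8
(Excluded from the trade balance — primary income: compensation earned by residents employed abroad 212.8; capital account: sale of embassy land to a foreign government 76.8, capital transfers received from emigrants 112.3; financial account: new loans extended by domestic banks to foreign borrowers 916.2, borrowing by resident firms from foreign banks 559.4, sale of domestic government bonds to non-residents 1949.5, inward foreign direct investment in the manufacturing sector 1261.1; secondary income: official development assistance provided to other countries 302.1, pension payments received by residents from foreign governments 142.4.)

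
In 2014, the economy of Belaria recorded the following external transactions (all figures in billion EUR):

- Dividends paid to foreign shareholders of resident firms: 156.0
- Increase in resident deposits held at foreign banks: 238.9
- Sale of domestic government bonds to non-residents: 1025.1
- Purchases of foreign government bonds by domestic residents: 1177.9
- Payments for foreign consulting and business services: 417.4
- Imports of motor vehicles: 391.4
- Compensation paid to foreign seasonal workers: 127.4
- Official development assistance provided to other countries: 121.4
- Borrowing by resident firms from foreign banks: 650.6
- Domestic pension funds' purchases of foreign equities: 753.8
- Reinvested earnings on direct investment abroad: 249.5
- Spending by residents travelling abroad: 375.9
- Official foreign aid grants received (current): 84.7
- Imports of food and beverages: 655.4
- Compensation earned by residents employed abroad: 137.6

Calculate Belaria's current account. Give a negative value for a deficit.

Goods: -655.4 - 391.4 = -1046.8
Services: -417.4 - 375.9 = -793.3
Primary income: -156.0 - 127.4 + 249.5 + 137.6 = 103.7
Secondary income: -121.4 + 84.7 = -36.7
Current account = (-1046.8) + (-793.3) + 103.7 + (-36.7) = -1773.1
(Excluded from the current account — financial account: increase in resident deposits held at foreign banks 238.9, sale of domestic government bonds to non-residents 1025.1, purchases of foreign government bonds by domestic residents 1177.9, borrowing by resident firms from foreign banks 650.6, domestic pension funds' purchases of foreign equities 753.8.)

-1773.1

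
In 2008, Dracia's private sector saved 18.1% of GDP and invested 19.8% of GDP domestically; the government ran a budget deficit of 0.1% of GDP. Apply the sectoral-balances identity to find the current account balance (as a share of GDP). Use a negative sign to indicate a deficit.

-1.8

By the sectoral-balances identity, CA = (S_private - I) + (T - G).
Private balance = 18.1 - 19.8 = -1.7
Government balance (T - G) = -0.1
CA = -1.7 + (-0.1) = -1.8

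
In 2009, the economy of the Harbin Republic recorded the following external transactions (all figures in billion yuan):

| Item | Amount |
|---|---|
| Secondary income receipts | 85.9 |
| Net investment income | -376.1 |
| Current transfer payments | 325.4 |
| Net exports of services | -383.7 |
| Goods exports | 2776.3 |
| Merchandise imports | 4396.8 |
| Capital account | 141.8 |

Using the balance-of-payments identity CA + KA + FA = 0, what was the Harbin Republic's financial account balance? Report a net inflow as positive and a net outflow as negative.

Goods balance = 2776.3 - 4396.8 = -1620.5
Services balance = -383.7
Trade balance (goods + services) = -1620.5 + (-383.7) = -2004.2
Net primary income = -376.1
Net secondary income = 85.9 - 325.4 = -239.5
Current account = -2004.2 + (-376.1) + (-239.5) = -2619.8
Financial account = -(-2619.8 + 141.8) = 2478.0

2478.0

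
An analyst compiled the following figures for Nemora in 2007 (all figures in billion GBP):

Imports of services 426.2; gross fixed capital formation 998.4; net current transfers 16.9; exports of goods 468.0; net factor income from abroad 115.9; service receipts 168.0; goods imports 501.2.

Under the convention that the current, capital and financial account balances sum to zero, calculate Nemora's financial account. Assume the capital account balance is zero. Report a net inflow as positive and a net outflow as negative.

Goods balance = 468.0 - 501.2 = -33.2
Services balance = 168.0 - 426.2 = -258.2
Trade balance (goods + services) = -33.2 + (-258.2) = -291.4
Net primary income = 115.9
Net secondary income = 16.9
Current account = -291.4 + 115.9 + 16.9 = -158.6
Financial account = -(-158.6) = 158.6

158.6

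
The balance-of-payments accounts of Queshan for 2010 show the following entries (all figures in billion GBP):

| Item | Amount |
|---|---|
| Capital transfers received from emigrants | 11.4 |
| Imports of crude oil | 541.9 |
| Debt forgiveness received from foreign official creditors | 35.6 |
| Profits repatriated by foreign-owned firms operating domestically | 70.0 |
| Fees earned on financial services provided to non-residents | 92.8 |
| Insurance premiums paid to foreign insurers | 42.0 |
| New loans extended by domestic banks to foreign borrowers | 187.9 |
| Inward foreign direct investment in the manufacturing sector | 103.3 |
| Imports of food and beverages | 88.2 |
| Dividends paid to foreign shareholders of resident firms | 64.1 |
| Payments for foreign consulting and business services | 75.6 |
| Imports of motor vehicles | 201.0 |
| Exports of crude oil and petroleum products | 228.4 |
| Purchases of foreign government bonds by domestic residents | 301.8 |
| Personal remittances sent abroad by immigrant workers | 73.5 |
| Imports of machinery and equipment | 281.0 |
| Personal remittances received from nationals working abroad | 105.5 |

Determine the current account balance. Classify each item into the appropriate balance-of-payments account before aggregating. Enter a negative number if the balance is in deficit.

Goods: 228.4 - 541.9 - 88.2 - 281.0 - 201.0 = -883.7
Services: -42.0 + 92.8 - 75.6 = -24.8
Primary income: -64.1 - 70.0 = -134.1
Secondary income: 105.5 - 73.5 = 32.0
Current account = (-883.7) + (-24.8) + (-134.1) + 32.0 = -1010.6
(Excluded from the current account — capital account: capital transfers received from emigrants 11.4, debt forgiveness received from foreign official creditors 35.6; financial account: new loans extended by domestic banks to foreign borrowers 187.9, inward foreign direct investment in the manufacturing sector 103.3, purchases of foreign government bonds by domestic residents 301.8.)

-1010.6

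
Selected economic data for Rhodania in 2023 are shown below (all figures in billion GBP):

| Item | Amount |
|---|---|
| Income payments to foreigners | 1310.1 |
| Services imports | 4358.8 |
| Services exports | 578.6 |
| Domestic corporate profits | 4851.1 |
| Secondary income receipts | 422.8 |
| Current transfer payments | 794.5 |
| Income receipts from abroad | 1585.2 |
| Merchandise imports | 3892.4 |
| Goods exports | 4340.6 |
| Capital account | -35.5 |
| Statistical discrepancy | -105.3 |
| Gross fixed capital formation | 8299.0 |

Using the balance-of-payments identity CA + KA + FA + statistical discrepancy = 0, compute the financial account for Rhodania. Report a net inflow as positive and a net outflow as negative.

Goods balance = 4340.6 - 3892.4 = 448.2
Services balance = 578.6 - 4358.8 = -3780.2
Trade balance (goods + services) = 448.2 + (-3780.2) = -3332.0
Net primary income = 1585.2 - 1310.1 = 275.1
Net secondary income = 422.8 - 794.5 = -371.7
Current account = -3332.0 + 275.1 + (-371.7) = -3428.6
Financial account = -(-3428.6 + (-35.5) + (-105.3)) = 3569.4

3569.4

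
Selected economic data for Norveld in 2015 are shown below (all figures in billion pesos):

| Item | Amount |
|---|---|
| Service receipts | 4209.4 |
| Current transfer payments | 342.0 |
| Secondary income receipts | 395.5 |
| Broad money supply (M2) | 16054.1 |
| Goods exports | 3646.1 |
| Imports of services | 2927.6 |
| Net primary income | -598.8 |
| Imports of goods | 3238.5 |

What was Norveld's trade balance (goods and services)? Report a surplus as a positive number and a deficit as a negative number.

1689.4

Goods balance = 3646.1 - 3238.5 = 407.6
Services balance = 4209.4 - 2927.6 = 1281.8
Trade balance (goods + services) = 407.6 + 1281.8 = 1689.4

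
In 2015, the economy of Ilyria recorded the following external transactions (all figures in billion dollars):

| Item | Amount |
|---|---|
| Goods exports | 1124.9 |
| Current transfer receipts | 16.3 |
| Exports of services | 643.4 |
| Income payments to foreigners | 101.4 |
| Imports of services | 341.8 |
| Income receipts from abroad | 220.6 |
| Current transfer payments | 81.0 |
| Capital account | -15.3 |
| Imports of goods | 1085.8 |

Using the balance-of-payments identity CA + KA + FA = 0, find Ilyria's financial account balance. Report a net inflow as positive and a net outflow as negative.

-379.9

Goods balance = 1124.9 - 1085.8 = 39.1
Services balance = 643.4 - 341.8 = 301.6
Trade balance (goods + services) = 39.1 + 301.6 = 340.7
Net primary income = 220.6 - 101.4 = 119.2
Net secondary income = 16.3 - 81.0 = -64.7
Current account = 340.7 + 119.2 + (-64.7) = 395.2
Financial account = -(395.2 + (-15.3)) = -379.9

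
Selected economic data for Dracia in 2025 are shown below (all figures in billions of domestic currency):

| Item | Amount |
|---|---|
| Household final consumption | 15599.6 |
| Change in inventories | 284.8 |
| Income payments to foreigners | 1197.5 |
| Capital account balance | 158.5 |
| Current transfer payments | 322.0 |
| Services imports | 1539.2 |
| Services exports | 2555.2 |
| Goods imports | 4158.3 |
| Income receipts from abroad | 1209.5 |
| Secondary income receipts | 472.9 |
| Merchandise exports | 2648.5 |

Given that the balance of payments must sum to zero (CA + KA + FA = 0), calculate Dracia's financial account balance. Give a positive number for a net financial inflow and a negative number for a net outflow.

Goods balance = 2648.5 - 4158.3 = -1509.8
Services balance = 2555.2 - 1539.2 = 1016.0
Trade balance (goods + services) = -1509.8 + 1016.0 = -493.8
Net primary income = 1209.5 - 1197.5 = 12.0
Net secondary income = 472.9 - 322.0 = 150.9
Current account = -493.8 + 12.0 + 150.9 = -330.9
Financial account = -(-330.9 + 158.5) = 172.4

172.4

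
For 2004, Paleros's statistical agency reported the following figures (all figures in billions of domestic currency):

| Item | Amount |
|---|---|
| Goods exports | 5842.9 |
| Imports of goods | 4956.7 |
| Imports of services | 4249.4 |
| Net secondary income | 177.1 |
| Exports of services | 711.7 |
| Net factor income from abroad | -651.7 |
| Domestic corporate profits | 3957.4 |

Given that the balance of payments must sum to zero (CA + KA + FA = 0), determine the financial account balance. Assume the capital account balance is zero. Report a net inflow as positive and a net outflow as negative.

3126.1

Goods balance = 5842.9 - 4956.7 = 886.2
Services balance = 711.7 - 4249.4 = -3537.7
Trade balance (goods + services) = 886.2 + (-3537.7) = -2651.5
Net primary income = -651.7
Net secondary income = 177.1
Current account = -2651.5 + (-651.7) + 177.1 = -3126.1
Financial account = -(-3126.1) = 3126.1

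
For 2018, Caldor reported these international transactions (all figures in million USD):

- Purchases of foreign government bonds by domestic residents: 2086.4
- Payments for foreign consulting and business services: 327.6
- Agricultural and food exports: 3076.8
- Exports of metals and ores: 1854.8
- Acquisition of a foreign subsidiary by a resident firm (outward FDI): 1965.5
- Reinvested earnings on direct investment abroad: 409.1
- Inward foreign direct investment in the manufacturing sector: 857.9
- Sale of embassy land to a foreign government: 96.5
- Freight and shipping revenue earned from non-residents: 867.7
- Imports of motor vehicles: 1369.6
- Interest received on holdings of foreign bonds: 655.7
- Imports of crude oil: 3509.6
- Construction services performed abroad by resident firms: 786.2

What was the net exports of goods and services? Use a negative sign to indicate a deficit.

Goods: -1369.6 + 3076.8 - 3509.6 + 1854.8 = 52.4
Services: 867.7 + 786.2 - 327.6 = 1326.3
Trade balance = 52.4 + 1326.3 = 1378.7
(Excluded from the trade balance — financial account: purchases of foreign government bonds by domestic residents 2086.4, acquisition of a foreign subsidiary by a resident firm (outward FDI) 1965.5, inward foreign direct investment in the manufacturing sector 857.9; primary income: reinvested earnings on direct investment abroad 409.1, interest received on holdings of foreign bonds 655.7; capital account: sale of embassy land to a foreign government 96.5.)

1378.7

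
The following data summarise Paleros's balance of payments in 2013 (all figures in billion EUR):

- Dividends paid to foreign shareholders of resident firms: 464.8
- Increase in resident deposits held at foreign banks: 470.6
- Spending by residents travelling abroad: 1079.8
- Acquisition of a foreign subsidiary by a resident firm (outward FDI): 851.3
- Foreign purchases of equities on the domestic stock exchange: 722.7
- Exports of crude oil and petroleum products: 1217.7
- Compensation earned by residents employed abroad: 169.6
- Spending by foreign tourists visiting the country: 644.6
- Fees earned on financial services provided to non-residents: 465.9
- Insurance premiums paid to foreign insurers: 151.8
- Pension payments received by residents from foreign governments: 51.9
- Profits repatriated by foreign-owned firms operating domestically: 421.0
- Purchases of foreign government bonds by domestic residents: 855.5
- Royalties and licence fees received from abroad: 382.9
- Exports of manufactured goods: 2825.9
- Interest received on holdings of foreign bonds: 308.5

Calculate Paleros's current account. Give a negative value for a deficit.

Goods: 1217.7 + 2825.9 = 4043.6
Services: 644.6 + 382.9 - 1079.8 - 151.8 + 465.9 = 261.8
Primary income: -421.0 - 464.8 + 169.6 + 308.5 = -407.7
Secondary income: 51.9
Current account = 4043.6 + 261.8 + (-407.7) + 51.9 = 3949.6
(Excluded from the current account — financial account: increase in resident deposits held at foreign banks 470.6, acquisition of a foreign subsidiary by a resident firm (outward FDI) 851.3, foreign purchases of equities on the domestic stock exchange 722.7, purchases of foreign government bonds by domestic residents 855.5.)

3949.6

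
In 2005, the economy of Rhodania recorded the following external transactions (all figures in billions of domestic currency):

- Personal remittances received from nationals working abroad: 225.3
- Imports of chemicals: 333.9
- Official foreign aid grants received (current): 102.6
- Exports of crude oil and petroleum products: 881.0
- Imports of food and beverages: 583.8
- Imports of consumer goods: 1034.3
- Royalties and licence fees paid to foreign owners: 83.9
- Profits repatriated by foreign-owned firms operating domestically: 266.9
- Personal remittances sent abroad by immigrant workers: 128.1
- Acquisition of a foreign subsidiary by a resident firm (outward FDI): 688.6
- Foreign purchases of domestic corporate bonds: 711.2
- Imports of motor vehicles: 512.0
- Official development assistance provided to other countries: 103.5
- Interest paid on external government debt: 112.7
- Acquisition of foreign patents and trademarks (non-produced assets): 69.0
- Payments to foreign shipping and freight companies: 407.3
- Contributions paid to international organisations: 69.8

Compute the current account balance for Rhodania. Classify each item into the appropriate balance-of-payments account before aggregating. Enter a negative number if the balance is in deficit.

Goods: -1034.3 - 333.9 + 881.0 - 512.0 - 583.8 = -1583.0
Services: -83.9 - 407.3 = -491.2
Primary income: -112.7 - 266.9 = -379.6
Secondary income: 225.3 - 128.1 + 102.6 - 69.8 - 103.5 = 26.5
Current account = (-1583.0) + (-491.2) + (-379.6) + 26.5 = -2427.3
(Excluded from the current account — financial account: acquisition of a foreign subsidiary by a resident firm (outward FDI) 688.6, foreign purchases of domestic corporate bonds 711.2; capital account: acquisition of foreign patents and trademarks (non-produced assets) 69.0.)

-2427.3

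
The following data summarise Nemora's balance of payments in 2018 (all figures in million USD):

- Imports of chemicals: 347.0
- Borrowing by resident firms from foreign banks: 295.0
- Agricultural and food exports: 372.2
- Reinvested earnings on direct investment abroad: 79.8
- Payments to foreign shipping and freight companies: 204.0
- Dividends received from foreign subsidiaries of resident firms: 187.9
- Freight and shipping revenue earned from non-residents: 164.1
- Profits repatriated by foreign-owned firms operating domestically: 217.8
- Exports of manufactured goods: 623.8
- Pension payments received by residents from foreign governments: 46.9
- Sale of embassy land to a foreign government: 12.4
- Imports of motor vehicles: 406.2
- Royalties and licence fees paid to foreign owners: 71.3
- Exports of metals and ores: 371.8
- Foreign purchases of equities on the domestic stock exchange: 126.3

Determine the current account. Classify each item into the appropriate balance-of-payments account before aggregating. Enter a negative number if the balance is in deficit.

Goods: 623.8 + 372.2 + 371.8 - 406.2 - 347.0 = 614.6
Services: -204.0 - 71.3 + 164.1 = -111.2
Primary income: 79.8 - 217.8 + 187.9 = 49.9
Secondary income: 46.9
Current account = 614.6 + (-111.2) + 49.9 + 46.9 = 600.2
(Excluded from the current account — financial account: borrowing by resident firms from foreign banks 295.0, foreign purchases of equities on the domestic stock exchange 126.3; capital account: sale of embassy land to a foreign government 12.4.)

600.2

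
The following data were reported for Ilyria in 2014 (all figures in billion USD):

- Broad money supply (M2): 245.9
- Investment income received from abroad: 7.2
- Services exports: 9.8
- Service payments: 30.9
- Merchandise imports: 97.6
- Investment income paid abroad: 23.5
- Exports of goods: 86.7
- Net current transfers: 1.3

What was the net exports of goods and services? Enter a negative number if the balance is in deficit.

Goods balance = 86.7 - 97.6 = -10.9
Services balance = 9.8 - 30.9 = -21.1
Trade balance (goods + services) = -10.9 + (-21.1) = -32.0

-32.0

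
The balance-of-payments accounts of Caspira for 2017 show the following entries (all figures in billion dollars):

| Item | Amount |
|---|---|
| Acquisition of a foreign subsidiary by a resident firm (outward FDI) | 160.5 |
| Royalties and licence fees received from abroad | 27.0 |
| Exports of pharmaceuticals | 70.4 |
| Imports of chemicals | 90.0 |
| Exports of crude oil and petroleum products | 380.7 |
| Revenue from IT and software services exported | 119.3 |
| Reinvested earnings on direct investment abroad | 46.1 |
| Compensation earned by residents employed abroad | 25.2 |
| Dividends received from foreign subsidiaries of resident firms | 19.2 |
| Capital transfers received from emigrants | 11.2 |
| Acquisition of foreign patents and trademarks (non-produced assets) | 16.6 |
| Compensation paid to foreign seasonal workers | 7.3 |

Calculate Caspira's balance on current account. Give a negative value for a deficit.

Goods: 380.7 - 90.0 + 70.4 = 361.1
Services: 27.0 + 119.3 = 146.3
Primary income: 19.2 + 46.1 + 25.2 - 7.3 = 83.2
Current account = 361.1 + 146.3 + 83.2 = 590.6
(Excluded from the current account — financial account: acquisition of a foreign subsidiary by a resident firm (outward FDI) 160.5; capital account: capital transfers received from emigrants 11.2, acquisition of foreign patents and trademarks (non-produced assets) 16.6.)

590.6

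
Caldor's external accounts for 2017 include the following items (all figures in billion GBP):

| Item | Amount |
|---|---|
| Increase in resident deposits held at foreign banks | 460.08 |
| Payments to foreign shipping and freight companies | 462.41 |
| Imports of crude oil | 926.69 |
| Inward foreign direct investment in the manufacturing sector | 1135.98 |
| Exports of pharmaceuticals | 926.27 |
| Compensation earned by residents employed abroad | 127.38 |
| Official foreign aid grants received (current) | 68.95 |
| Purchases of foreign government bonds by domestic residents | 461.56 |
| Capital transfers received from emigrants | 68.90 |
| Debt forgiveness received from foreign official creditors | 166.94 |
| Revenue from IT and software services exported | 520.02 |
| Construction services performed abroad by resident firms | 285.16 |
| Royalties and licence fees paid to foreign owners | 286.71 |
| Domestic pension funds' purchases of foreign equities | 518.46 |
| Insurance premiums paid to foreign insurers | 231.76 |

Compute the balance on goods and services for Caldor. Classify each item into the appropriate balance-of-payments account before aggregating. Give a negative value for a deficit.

Goods: -926.69 + 926.27 = -0.42
Services: -286.71 - 462.41 + 285.16 - 231.76 + 520.02 = -175.70
Trade balance = -0.42 + (-175.70) = -176.12
(Excluded from the trade balance — financial account: increase in resident deposits held at foreign banks 460.08, inward foreign direct investment in the manufacturing sector 1135.98, purchases of foreign government bonds by domestic residents 461.56, domestic pension funds' purchases of foreign equities 518.46; primary income: compensation earned by residents employed abroad 127.38; secondary income: official foreign aid grants received (current) 68.95; capital account: capital transfers received from emigrants 68.90, debt forgiveness received from foreign official creditors 166.94.)

-176.12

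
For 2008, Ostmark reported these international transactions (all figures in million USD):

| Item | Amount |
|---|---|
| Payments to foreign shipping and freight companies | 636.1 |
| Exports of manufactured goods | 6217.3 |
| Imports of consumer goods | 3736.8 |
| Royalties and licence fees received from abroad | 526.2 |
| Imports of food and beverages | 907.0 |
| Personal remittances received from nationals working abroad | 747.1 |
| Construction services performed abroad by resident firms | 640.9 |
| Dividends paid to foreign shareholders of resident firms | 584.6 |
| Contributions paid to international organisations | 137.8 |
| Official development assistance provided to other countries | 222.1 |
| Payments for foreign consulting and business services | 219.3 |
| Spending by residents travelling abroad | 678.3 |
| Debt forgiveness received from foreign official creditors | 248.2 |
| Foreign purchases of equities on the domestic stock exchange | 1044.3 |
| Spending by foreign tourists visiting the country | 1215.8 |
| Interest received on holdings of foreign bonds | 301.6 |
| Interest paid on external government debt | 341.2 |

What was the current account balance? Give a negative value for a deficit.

Goods: 6217.3 - 907.0 - 3736.8 = 1573.5
Services: 526.2 - 219.3 + 1215.8 - 636.1 + 640.9 - 678.3 = 849.2
Primary income: 301.6 - 584.6 - 341.2 = -624.2
Secondary income: -222.1 + 747.1 - 137.8 = 387.2
Current account = 1573.5 + 849.2 + (-624.2) + 387.2 = 2185.7
(Excluded from the current account — capital account: debt forgiveness received from foreign official creditors 248.2; financial account: foreign purchases of equities on the domestic stock exchange 1044.3.)

2185.7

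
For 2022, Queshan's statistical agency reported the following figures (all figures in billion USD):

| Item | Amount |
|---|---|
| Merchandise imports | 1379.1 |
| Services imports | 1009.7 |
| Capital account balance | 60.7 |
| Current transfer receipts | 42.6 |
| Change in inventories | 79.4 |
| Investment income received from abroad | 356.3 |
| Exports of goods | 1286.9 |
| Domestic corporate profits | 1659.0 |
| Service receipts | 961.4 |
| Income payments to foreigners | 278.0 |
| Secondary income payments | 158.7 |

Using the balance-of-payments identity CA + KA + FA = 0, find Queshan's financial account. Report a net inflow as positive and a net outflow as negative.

Goods balance = 1286.9 - 1379.1 = -92.2
Services balance = 961.4 - 1009.7 = -48.3
Trade balance (goods + services) = -92.2 + (-48.3) = -140.5
Net primary income = 356.3 - 278.0 = 78.3
Net secondary income = 42.6 - 158.7 = -116.1
Current account = -140.5 + 78.3 + (-116.1) = -178.3
Financial account = -(-178.3 + 60.7) = 117.6

117.6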